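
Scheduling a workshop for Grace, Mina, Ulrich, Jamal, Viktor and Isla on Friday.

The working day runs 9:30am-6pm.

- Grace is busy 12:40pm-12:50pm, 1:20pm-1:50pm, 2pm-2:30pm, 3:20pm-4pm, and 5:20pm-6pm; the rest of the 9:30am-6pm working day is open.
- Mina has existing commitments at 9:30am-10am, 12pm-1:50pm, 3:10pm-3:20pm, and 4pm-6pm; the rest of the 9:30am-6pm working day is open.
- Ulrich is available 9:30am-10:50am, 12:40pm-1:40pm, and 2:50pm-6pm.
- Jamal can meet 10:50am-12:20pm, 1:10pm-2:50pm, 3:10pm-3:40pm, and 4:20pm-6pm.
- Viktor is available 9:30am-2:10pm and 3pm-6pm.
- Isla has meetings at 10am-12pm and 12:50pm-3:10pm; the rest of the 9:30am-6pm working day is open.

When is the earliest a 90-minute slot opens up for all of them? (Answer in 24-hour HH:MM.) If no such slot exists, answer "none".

Grace free within 09:30–18:00: 09:30–12:40, 12:50–13:20, 13:50–14:00, 14:30–15:20, 16:00–17:20.
Mina free within 09:30–18:00: 10:00–12:00, 13:50–15:10, 15:20–16:00.
Isla free within 09:30–18:00: 09:30–10:00, 12:00–12:50, 15:10–18:00.
Grace ∩ Mina: 10:00–12:00, 13:50–14:00, 14:30–15:10.
Grace ∩ Mina ∩ Ulrich: 10:00–10:50, 14:50–15:10.
Grace ∩ Mina ∩ Ulrich ∩ Jamal: (none).
Grace ∩ Mina ∩ Ulrich ∩ Jamal ∩ Viktor: (none).
Grace ∩ Mina ∩ Ulrich ∩ Jamal ∩ Viktor ∩ Isla: (none).
Windows ≥ 90 min: (none).

none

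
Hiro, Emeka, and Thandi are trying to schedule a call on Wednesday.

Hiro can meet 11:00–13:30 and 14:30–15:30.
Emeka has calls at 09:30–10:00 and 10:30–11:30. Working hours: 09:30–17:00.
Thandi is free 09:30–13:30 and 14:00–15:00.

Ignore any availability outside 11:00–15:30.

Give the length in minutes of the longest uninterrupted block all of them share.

Emeka free within 09:30–17:00: 10:00–10:30, 11:30–17:00.
Hiro ∩ Emeka: 11:30–13:30, 14:30–15:30.
Hiro ∩ Emeka ∩ Thandi: 11:30–13:30, 14:30–15:00.
Restricted to 11:00–15:30: 11:30–13:30, 14:30–15:00.
Common window lengths: 120, 30 min; longest is 120.

120 minutes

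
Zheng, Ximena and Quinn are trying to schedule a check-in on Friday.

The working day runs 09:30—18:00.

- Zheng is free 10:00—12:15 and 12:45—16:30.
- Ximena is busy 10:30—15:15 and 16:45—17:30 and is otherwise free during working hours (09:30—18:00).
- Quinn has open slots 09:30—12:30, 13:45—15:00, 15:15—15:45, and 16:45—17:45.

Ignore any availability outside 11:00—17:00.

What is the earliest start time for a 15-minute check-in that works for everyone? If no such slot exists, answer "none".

15:15

Ximena free within 09:30–18:00: 09:30–10:30, 15:15–16:45, 17:30–18:00.
Zheng ∩ Ximena: 10:00–10:30, 15:15–16:30.
Zheng ∩ Ximena ∩ Quinn: 10:00–10:30, 15:15–15:45.
Restricted to 11:00–17:00: 15:15–15:45.
Windows ≥ 15 min: 15:15–15:45.
Earliest such window starts at 15:15.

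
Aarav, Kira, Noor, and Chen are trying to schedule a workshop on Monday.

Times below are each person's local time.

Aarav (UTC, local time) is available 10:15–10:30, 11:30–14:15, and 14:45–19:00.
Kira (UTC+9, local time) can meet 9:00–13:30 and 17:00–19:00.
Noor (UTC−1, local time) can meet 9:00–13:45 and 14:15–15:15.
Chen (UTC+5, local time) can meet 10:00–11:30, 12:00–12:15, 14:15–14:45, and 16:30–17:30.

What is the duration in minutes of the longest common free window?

0 minutes

Aarav → UTC: 10:15–10:30, 11:30–14:15, 14:45–19:00.
Kira → UTC: 00:00–04:30, 08:00–10:00.
Noor → UTC: 10:00–14:45, 15:15–16:15.
Chen → UTC: 05:00–06:30, 07:00–07:15, 09:15–09:45, 11:30–12:30.
Aarav ∩ Kira: (none).
Aarav ∩ Kira ∩ Noor: (none).
Aarav ∩ Kira ∩ Noor ∩ Chen: (none).
No common window.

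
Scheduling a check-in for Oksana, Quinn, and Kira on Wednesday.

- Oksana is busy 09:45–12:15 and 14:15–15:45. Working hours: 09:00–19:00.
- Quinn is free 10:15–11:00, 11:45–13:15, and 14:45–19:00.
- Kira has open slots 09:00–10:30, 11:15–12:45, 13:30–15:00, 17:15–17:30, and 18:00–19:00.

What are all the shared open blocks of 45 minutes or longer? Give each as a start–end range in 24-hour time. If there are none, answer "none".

18:00–19:00

Oksana free within 09:00–19:00: 09:00–09:45, 12:15–14:15, 15:45–19:00.
Oksana ∩ Quinn: 12:15–13:15, 15:45–19:00.
Oksana ∩ Quinn ∩ Kira: 12:15–12:45, 17:15–17:30, 18:00–19:00.
Windows ≥ 45 min: 18:00–19:00.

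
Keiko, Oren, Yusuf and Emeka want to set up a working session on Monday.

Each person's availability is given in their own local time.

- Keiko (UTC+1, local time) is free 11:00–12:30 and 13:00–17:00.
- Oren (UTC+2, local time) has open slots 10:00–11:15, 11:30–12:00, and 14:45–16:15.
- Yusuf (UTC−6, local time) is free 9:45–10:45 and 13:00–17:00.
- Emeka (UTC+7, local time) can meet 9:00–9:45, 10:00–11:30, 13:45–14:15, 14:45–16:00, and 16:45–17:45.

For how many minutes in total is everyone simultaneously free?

Keiko → UTC: 10:00–11:30, 12:00–16:00.
Oren → UTC: 08:00–09:15, 09:30–10:00, 12:45–14:15.
Yusuf → UTC: 15:45–16:45, 19:00–23:00.
Emeka → UTC: 02:00–02:45, 03:00–04:30, 06:45–07:15, 07:45–09:00, 09:45–10:45.
Keiko ∩ Oren: 12:45–14:15.
Keiko ∩ Oren ∩ Yusuf: (none).
Keiko ∩ Oren ∩ Yusuf ∩ Emeka: (none).
Total common minutes: 0.

0 minutes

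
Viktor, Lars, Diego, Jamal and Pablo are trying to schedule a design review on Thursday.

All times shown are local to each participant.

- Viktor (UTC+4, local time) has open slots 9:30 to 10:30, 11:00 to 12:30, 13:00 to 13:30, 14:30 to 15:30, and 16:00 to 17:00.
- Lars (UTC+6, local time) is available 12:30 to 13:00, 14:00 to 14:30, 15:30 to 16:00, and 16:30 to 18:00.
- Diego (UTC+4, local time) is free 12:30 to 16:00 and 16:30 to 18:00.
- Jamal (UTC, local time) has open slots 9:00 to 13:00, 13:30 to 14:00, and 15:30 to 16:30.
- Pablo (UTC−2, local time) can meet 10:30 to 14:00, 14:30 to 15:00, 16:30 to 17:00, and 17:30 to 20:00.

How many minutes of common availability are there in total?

0 minutes

Viktor → UTC: 05:30–06:30, 07:00–08:30, 09:00–09:30, 10:30–11:30, 12:00–13:00.
Lars → UTC: 06:30–07:00, 08:00–08:30, 09:30–10:00, 10:30–12:00.
Diego → UTC: 08:30–12:00, 12:30–14:00.
Jamal → UTC: 09:00–13:00, 13:30–14:00, 15:30–16:30.
Pablo → UTC: 12:30–16:00, 16:30–17:00, 18:30–19:00, 19:30–22:00.
Viktor ∩ Lars: 08:00–08:30, 10:30–11:30.
Viktor ∩ Lars ∩ Diego: 10:30–11:30.
Viktor ∩ Lars ∩ Diego ∩ Jamal: 10:30–11:30.
Viktor ∩ Lars ∩ Diego ∩ Jamal ∩ Pablo: (none).
Total common minutes: 0.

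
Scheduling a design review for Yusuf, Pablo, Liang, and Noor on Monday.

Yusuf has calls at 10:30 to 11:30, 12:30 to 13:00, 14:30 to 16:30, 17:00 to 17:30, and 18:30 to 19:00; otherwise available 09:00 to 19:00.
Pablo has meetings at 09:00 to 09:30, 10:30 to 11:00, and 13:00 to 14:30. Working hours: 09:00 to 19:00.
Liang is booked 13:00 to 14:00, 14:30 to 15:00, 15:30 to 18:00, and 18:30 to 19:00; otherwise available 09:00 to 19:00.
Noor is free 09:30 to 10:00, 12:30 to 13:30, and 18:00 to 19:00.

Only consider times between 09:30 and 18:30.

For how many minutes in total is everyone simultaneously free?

60 minutes

Yusuf free within 09:00–19:00: 09:00–10:30, 11:30–12:30, 13:00–14:30, 16:30–17:00, 17:30–18:30.
Pablo free within 09:00–19:00: 09:30–10:30, 11:00–13:00, 14:30–19:00.
Liang free within 09:00–19:00: 09:00–13:00, 14:00–14:30, 15:00–15:30, 18:00–18:30.
Yusuf ∩ Pablo: 09:30–10:30, 11:30–12:30, 16:30–17:00, 17:30–18:30.
Yusuf ∩ Pablo ∩ Liang: 09:30–10:30, 11:30–12:30, 18:00–18:30.
Yusuf ∩ Pablo ∩ Liang ∩ Noor: 09:30–10:00, 18:00–18:30.
Restricted to 09:30–18:30: 09:30–10:00, 18:00–18:30.
Total common minutes: 30 + 30 = 60.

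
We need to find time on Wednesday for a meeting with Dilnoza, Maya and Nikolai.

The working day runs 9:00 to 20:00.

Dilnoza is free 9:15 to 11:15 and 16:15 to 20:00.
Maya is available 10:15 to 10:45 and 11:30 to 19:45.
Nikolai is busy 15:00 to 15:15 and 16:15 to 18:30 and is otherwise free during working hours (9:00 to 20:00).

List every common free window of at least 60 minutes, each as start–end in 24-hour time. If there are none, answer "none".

18:30–19:45

Nikolai free within 09:00–20:00: 09:00–15:00, 15:15–16:15, 18:30–20:00.
Dilnoza ∩ Maya: 10:15–10:45, 16:15–19:45.
Dilnoza ∩ Maya ∩ Nikolai: 10:15–10:45, 18:30–19:45.
Windows ≥ 60 min: 18:30–19:45.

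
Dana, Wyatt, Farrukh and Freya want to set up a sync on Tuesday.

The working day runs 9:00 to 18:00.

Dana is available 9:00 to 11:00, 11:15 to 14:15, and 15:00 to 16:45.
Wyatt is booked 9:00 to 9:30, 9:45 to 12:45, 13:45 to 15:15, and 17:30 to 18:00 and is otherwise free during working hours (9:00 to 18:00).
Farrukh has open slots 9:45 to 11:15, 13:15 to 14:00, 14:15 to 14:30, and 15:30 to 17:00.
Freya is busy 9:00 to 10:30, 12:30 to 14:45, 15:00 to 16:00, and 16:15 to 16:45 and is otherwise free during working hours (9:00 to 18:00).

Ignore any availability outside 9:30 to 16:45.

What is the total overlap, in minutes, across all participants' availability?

15 minutes

Wyatt free within 09:00–18:00: 09:30–09:45, 12:45–13:45, 15:15–17:30.
Freya free within 09:00–18:00: 10:30–12:30, 14:45–15:00, 16:00–16:15, 16:45–18:00.
Dana ∩ Wyatt: 09:30–09:45, 12:45–13:45, 15:15–16:45.
Dana ∩ Wyatt ∩ Farrukh: 13:15–13:45, 15:30–16:45.
Dana ∩ Wyatt ∩ Farrukh ∩ Freya: 16:00–16:15.
Restricted to 09:30–16:45: 16:00–16:15.
Total common minutes: 15.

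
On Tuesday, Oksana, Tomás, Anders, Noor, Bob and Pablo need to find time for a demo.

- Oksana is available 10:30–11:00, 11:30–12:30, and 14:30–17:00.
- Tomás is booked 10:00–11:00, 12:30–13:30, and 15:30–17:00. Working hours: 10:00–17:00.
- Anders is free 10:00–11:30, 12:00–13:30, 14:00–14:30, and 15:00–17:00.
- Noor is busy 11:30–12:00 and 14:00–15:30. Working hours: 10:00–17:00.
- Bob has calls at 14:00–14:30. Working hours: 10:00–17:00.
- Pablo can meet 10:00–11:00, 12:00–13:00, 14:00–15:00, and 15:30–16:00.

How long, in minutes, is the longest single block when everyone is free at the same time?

30 minutes

Tomás free within 10:00–17:00: 11:00–12:30, 13:30–15:30.
Noor free within 10:00–17:00: 10:00–11:30, 12:00–14:00, 15:30–17:00.
Bob free within 10:00–17:00: 10:00–14:00, 14:30–17:00.
Oksana ∩ Tomás: 11:30–12:30, 14:30–15:30.
Oksana ∩ Tomás ∩ Anders: 12:00–12:30, 15:00–15:30.
Oksana ∩ Tomás ∩ Anders ∩ Noor: 12:00–12:30.
Oksana ∩ Tomás ∩ Anders ∩ Noor ∩ Bob: 12:00–12:30.
Oksana ∩ Tomás ∩ Anders ∩ Noor ∩ Bob ∩ Pablo: 12:00–12:30.
Single common window of 30 minutes.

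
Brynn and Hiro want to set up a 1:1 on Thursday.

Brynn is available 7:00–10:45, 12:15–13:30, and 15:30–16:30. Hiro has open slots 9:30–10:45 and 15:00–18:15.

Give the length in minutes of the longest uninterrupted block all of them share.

Brynn ∩ Hiro: 09:30–10:45, 15:30–16:30.
Common window lengths: 75, 60 min; longest is 75.

75 minutes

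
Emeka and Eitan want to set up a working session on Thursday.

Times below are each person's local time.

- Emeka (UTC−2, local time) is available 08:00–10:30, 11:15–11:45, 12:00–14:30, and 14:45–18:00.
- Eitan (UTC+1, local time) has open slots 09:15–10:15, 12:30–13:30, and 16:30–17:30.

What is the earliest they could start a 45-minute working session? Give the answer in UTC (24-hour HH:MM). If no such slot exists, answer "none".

11:30

Emeka → UTC: 10:00–12:30, 13:15–13:45, 14:00–16:30, 16:45–20:00.
Eitan → UTC: 08:15–09:15, 11:30–12:30, 15:30–16:30.
Emeka ∩ Eitan: 11:30–12:30, 15:30–16:30.
Windows ≥ 45 min: 11:30–12:30, 15:30–16:30.
Earliest such window starts at 11:30.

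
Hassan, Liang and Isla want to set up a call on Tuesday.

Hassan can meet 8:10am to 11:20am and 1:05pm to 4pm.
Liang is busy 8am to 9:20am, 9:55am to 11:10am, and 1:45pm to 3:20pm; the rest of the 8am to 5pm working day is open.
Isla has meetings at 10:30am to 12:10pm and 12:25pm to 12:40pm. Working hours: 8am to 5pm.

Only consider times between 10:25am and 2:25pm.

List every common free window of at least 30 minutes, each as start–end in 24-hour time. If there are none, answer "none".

Liang free within 08:00–17:00: 09:20–09:55, 11:10–13:45, 15:20–17:00.
Isla free within 08:00–17:00: 08:00–10:30, 12:10–12:25, 12:40–17:00.
Hassan ∩ Liang: 09:20–09:55, 11:10–11:20, 13:05–13:45, 15:20–16:00.
Hassan ∩ Liang ∩ Isla: 09:20–09:55, 13:05–13:45, 15:20–16:00.
Restricted to 10:25–14:25: 13:05–13:45.
Windows ≥ 30 min: 13:05–13:45.

13:05–13:45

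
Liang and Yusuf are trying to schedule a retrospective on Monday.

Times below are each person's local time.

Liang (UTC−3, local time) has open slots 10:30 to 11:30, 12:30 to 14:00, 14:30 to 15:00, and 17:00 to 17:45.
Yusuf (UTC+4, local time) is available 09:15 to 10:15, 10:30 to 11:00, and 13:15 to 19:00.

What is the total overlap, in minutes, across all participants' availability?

60 minutes

Liang → UTC: 13:30–14:30, 15:30–17:00, 17:30–18:00, 20:00–20:45.
Yusuf → UTC: 05:15–06:15, 06:30–07:00, 09:15–15:00.
Liang ∩ Yusuf: 13:30–14:30.
Total common minutes: 60.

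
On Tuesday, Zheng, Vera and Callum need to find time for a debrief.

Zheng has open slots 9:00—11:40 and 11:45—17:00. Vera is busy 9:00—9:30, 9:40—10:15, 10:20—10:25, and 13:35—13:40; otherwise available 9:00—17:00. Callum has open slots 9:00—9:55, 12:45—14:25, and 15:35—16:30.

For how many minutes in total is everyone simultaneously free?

Vera free within 09:00–17:00: 09:30–09:40, 10:15–10:20, 10:25–13:35, 13:40–17:00.
Zheng ∩ Vera: 09:30–09:40, 10:15–10:20, 10:25–11:40, 11:45–13:35, 13:40–17:00.
Zheng ∩ Vera ∩ Callum: 09:30–09:40, 12:45–13:35, 13:40–14:25, 15:35–16:30.
Total common minutes: 10 + 50 + 45 + 55 = 160.

160 minutes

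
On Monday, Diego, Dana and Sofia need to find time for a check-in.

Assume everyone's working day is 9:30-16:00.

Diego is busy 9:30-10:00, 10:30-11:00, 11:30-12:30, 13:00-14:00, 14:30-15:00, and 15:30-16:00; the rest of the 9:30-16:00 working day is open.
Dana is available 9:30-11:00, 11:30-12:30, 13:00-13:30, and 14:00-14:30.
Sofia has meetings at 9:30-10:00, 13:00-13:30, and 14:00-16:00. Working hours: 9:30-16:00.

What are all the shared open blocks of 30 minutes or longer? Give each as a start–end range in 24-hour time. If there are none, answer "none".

10:00–10:30

Diego free within 09:30–16:00: 10:00–10:30, 11:00–11:30, 12:30–13:00, 14:00–14:30, 15:00–15:30.
Sofia free within 09:30–16:00: 10:00–13:00, 13:30–14:00.
Diego ∩ Dana: 10:00–10:30, 14:00–14:30.
Diego ∩ Dana ∩ Sofia: 10:00–10:30.
Windows ≥ 30 min: 10:00–10:30.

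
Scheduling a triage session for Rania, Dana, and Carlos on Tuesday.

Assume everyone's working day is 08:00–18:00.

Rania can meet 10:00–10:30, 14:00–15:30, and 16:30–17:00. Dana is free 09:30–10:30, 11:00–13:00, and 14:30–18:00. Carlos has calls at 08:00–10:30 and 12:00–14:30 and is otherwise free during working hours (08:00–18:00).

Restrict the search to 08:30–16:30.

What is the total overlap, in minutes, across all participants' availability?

Carlos free within 08:00–18:00: 10:30–12:00, 14:30–18:00.
Rania ∩ Dana: 10:00–10:30, 14:30–15:30, 16:30–17:00.
Rania ∩ Dana ∩ Carlos: 14:30–15:30, 16:30–17:00.
Restricted to 08:30–16:30: 14:30–15:30.
Total common minutes: 60.

60 minutes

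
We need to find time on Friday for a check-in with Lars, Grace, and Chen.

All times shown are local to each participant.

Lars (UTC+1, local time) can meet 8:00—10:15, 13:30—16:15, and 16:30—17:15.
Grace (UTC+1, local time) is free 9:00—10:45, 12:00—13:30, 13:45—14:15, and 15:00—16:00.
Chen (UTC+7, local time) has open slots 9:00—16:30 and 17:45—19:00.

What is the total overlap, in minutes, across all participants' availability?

Lars → UTC: 07:00–09:15, 12:30–15:15, 15:30–16:15.
Grace → UTC: 08:00–09:45, 11:00–12:30, 12:45–13:15, 14:00–15:00.
Chen → UTC: 02:00–09:30, 10:45–12:00.
Lars ∩ Grace: 08:00–09:15, 12:45–13:15, 14:00–15:00.
Lars ∩ Grace ∩ Chen: 08:00–09:15.
Total common minutes: 75.

75 minutes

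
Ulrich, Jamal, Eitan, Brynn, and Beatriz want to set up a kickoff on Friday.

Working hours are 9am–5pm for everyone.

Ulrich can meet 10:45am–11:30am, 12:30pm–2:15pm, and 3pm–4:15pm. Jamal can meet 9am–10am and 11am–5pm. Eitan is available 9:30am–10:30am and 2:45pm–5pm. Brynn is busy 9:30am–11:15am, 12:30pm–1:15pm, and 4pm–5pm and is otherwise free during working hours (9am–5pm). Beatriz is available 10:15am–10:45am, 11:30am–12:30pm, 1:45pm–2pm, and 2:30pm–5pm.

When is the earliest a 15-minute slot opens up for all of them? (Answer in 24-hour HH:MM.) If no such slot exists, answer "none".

15:00

Brynn free within 09:00–17:00: 09:00–09:30, 11:15–12:30, 13:15–16:00.
Ulrich ∩ Jamal: 11:00–11:30, 12:30–14:15, 15:00–16:15.
Ulrich ∩ Jamal ∩ Eitan: 15:00–16:15.
Ulrich ∩ Jamal ∩ Eitan ∩ Brynn: 15:00–16:00.
Ulrich ∩ Jamal ∩ Eitan ∩ Brynn ∩ Beatriz: 15:00–16:00.
Windows ≥ 15 min: 15:00–16:00.
Earliest such window starts at 15:00.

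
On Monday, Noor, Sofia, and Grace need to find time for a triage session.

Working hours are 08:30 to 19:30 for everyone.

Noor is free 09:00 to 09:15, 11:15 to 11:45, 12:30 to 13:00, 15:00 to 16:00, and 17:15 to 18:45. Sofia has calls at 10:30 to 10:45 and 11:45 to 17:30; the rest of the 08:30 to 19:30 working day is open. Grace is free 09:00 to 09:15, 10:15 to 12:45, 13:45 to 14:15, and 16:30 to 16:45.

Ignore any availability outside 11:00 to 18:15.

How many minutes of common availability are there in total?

Sofia free within 08:30–19:30: 08:30–10:30, 10:45–11:45, 17:30–19:30.
Noor ∩ Sofia: 09:00–09:15, 11:15–11:45, 17:30–18:45.
Noor ∩ Sofia ∩ Grace: 09:00–09:15, 11:15–11:45.
Restricted to 11:00–18:15: 11:15–11:45.
Total common minutes: 30.

30 minutes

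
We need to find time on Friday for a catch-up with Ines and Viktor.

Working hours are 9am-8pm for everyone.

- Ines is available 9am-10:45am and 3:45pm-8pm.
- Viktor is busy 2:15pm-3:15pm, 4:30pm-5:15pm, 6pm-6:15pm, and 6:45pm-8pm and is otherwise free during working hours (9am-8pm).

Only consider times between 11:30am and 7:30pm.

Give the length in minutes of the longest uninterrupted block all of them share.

45 minutes

Viktor free within 09:00–20:00: 09:00–14:15, 15:15–16:30, 17:15–18:00, 18:15–18:45.
Ines ∩ Viktor: 09:00–10:45, 15:45–16:30, 17:15–18:00, 18:15–18:45.
Restricted to 11:30–19:30: 15:45–16:30, 17:15–18:00, 18:15–18:45.
Common window lengths: 45, 45, 30 min; longest is 45.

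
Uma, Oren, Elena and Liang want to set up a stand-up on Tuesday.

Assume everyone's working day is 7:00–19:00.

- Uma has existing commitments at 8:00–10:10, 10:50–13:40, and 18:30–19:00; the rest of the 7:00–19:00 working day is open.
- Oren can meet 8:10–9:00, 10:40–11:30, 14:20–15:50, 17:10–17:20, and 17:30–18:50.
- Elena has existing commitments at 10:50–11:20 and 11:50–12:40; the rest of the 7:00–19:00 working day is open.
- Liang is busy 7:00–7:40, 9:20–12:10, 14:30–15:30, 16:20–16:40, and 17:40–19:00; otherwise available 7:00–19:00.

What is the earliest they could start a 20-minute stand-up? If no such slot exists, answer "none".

Uma free within 07:00–19:00: 07:00–08:00, 10:10–10:50, 13:40–18:30.
Elena free within 07:00–19:00: 07:00–10:50, 11:20–11:50, 12:40–19:00.
Liang free within 07:00–19:00: 07:40–09:20, 12:10–14:30, 15:30–16:20, 16:40–17:40.
Uma ∩ Oren: 10:40–10:50, 14:20–15:50, 17:10–17:20, 17:30–18:30.
Uma ∩ Oren ∩ Elena: 10:40–10:50, 14:20–15:50, 17:10–17:20, 17:30–18:30.
Uma ∩ Oren ∩ Elena ∩ Liang: 14:20–14:30, 15:30–15:50, 17:10–17:20, 17:30–17:40.
Windows ≥ 20 min: 15:30–15:50.
Earliest such window starts at 15:30.

15:30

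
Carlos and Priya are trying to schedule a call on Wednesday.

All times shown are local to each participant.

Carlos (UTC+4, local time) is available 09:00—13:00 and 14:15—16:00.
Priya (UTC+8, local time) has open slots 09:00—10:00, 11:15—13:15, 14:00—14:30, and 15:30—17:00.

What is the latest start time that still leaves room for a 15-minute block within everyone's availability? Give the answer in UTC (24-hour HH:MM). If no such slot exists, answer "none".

Carlos → UTC: 05:00–09:00, 10:15–12:00.
Priya → UTC: 01:00–02:00, 03:15–05:15, 06:00–06:30, 07:30–09:00.
Carlos ∩ Priya: 05:00–05:15, 06:00–06:30, 07:30–09:00.
Windows ≥ 15 min: 05:00–05:15, 06:00–06:30, 07:30–09:00.
Latest start in the last window 07:30–09:00 is 09:00 − 15 min = 08:45.

08:45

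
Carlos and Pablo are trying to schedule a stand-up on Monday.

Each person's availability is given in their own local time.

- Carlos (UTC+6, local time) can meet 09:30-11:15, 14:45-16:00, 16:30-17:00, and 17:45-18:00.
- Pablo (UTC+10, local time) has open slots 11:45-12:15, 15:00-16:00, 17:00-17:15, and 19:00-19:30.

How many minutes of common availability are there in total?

Carlos → UTC: 03:30–05:15, 08:45–10:00, 10:30–11:00, 11:45–12:00.
Pablo → UTC: 01:45–02:15, 05:00–06:00, 07:00–07:15, 09:00–09:30.
Carlos ∩ Pablo: 05:00–05:15, 09:00–09:30.
Total common minutes: 15 + 30 = 45.

45 minutes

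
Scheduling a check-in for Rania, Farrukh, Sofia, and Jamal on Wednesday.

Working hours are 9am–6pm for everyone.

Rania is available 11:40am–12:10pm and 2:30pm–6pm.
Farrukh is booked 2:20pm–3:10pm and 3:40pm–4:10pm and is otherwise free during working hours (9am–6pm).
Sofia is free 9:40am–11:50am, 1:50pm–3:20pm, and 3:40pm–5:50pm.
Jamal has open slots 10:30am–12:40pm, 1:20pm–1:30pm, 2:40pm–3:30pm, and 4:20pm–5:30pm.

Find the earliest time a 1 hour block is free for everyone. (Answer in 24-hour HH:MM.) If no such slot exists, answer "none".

Farrukh free within 09:00–18:00: 09:00–14:20, 15:10–15:40, 16:10–18:00.
Rania ∩ Farrukh: 11:40–12:10, 15:10–15:40, 16:10–18:00.
Rania ∩ Farrukh ∩ Sofia: 11:40–11:50, 15:10–15:20, 16:10–17:50.
Rania ∩ Farrukh ∩ Sofia ∩ Jamal: 11:40–11:50, 15:10–15:20, 16:20–17:30.
Windows ≥ 60 min: 16:20–17:30.
Earliest such window starts at 16:20.

16:20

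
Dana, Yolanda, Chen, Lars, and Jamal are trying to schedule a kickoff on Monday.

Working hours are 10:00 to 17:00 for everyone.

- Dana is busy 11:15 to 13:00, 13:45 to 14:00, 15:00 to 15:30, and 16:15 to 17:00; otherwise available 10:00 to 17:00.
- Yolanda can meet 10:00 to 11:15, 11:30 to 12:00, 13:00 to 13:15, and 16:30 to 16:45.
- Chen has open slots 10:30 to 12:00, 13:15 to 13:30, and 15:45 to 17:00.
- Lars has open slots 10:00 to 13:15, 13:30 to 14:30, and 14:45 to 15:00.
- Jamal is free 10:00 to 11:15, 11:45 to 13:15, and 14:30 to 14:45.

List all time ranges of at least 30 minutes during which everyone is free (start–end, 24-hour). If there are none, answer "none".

Dana free within 10:00–17:00: 10:00–11:15, 13:00–13:45, 14:00–15:00, 15:30–16:15.
Dana ∩ Yolanda: 10:00–11:15, 13:00–13:15.
Dana ∩ Yolanda ∩ Chen: 10:30–11:15.
Dana ∩ Yolanda ∩ Chen ∩ Lars: 10:30–11:15.
Dana ∩ Yolanda ∩ Chen ∩ Lars ∩ Jamal: 10:30–11:15.
Windows ≥ 30 min: 10:30–11:15.

10:30–11:15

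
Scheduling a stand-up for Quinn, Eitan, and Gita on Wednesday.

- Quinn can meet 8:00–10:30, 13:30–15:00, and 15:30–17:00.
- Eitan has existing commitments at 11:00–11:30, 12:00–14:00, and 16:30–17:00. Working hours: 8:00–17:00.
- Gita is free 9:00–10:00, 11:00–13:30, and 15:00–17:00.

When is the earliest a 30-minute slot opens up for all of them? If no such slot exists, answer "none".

09:00

Eitan free within 08:00–17:00: 08:00–11:00, 11:30–12:00, 14:00–16:30.
Quinn ∩ Eitan: 08:00–10:30, 14:00–15:00, 15:30–16:30.
Quinn ∩ Eitan ∩ Gita: 09:00–10:00, 15:30–16:30.
Windows ≥ 30 min: 09:00–10:00, 15:30–16:30.
Earliest such window starts at 09:00.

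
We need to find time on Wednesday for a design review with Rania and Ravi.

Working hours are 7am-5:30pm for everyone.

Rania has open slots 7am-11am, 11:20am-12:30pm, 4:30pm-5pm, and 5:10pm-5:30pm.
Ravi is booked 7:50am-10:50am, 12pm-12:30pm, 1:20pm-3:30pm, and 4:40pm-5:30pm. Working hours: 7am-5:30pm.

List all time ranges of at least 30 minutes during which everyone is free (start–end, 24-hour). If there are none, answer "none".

Ravi free within 07:00–17:30: 07:00–07:50, 10:50–12:00, 12:30–13:20, 15:30–16:40.
Rania ∩ Ravi: 07:00–07:50, 10:50–11:00, 11:20–12:00, 16:30–16:40.
Windows ≥ 30 min: 07:00–07:50, 11:20–12:00.

07:00–07:50, 11:20–12:00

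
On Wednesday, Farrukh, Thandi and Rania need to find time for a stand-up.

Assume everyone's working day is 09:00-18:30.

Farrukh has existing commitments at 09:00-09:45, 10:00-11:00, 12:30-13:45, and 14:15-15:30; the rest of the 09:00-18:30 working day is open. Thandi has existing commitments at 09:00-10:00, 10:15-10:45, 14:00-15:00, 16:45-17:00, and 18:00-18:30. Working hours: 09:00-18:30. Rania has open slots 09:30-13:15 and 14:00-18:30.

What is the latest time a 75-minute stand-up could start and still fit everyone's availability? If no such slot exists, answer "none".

15:30

Farrukh free within 09:00–18:30: 09:45–10:00, 11:00–12:30, 13:45–14:15, 15:30–18:30.
Thandi free within 09:00–18:30: 10:00–10:15, 10:45–14:00, 15:00–16:45, 17:00–18:00.
Farrukh ∩ Thandi: 11:00–12:30, 13:45–14:00, 15:30–16:45, 17:00–18:00.
Farrukh ∩ Thandi ∩ Rania: 11:00–12:30, 15:30–16:45, 17:00–18:00.
Windows ≥ 75 min: 11:00–12:30, 15:30–16:45.
Latest start in the last window 15:30–16:45 is 16:45 − 75 min = 15:30.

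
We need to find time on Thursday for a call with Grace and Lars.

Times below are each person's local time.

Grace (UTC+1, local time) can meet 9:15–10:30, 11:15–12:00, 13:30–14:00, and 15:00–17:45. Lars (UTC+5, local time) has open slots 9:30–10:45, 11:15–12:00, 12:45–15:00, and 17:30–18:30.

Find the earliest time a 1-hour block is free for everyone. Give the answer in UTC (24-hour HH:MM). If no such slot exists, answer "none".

Grace → UTC: 08:15–09:30, 10:15–11:00, 12:30–13:00, 14:00–16:45.
Lars → UTC: 04:30–05:45, 06:15–07:00, 07:45–10:00, 12:30–13:30.
Grace ∩ Lars: 08:15–09:30, 12:30–13:00.
Windows ≥ 60 min: 08:15–09:30.
Earliest such window starts at 08:15.

08:15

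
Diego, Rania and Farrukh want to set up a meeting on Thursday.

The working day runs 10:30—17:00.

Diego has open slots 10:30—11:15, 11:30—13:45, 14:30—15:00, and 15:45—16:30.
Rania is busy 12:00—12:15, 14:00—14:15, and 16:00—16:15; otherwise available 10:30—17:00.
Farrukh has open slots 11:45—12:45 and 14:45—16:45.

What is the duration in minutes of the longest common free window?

Rania free within 10:30–17:00: 10:30–12:00, 12:15–14:00, 14:15–16:00, 16:15–17:00.
Diego ∩ Rania: 10:30–11:15, 11:30–12:00, 12:15–13:45, 14:30–15:00, 15:45–16:00, 16:15–16:30.
Diego ∩ Rania ∩ Farrukh: 11:45–12:00, 12:15–12:45, 14:45–15:00, 15:45–16:00, 16:15–16:30.
Common window lengths: 15, 30, 15, 15, 15 min; longest is 30.

30 minutes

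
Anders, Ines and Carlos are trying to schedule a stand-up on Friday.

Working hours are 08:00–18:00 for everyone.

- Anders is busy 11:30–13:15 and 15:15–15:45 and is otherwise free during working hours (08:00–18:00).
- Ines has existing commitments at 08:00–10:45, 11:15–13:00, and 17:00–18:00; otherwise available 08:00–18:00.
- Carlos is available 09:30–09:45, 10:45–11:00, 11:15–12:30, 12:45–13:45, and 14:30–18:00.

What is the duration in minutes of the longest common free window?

75 minutes

Anders free within 08:00–18:00: 08:00–11:30, 13:15–15:15, 15:45–18:00.
Ines free within 08:00–18:00: 10:45–11:15, 13:00–17:00.
Anders ∩ Ines: 10:45–11:15, 13:15–15:15, 15:45–17:00.
Anders ∩ Ines ∩ Carlos: 10:45–11:00, 13:15–13:45, 14:30–15:15, 15:45–17:00.
Common window lengths: 15, 30, 45, 75 min; longest is 75.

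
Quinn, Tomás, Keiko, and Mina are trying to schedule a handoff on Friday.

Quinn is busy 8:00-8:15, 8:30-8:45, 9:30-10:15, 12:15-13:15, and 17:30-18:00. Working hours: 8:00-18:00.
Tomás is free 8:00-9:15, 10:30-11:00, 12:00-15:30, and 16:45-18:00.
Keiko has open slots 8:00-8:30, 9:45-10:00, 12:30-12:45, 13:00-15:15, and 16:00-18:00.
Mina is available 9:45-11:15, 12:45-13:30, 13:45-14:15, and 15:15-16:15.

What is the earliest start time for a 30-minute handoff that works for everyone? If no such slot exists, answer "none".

13:45

Quinn free within 08:00–18:00: 08:15–08:30, 08:45–09:30, 10:15–12:15, 13:15–17:30.
Quinn ∩ Tomás: 08:15–08:30, 08:45–09:15, 10:30–11:00, 12:00–12:15, 13:15–15:30, 16:45–17:30.
Quinn ∩ Tomás ∩ Keiko: 08:15–08:30, 13:15–15:15, 16:45–17:30.
Quinn ∩ Tomás ∩ Keiko ∩ Mina: 13:15–13:30, 13:45–14:15.
Windows ≥ 30 min: 13:45–14:15.
Earliest such window starts at 13:45.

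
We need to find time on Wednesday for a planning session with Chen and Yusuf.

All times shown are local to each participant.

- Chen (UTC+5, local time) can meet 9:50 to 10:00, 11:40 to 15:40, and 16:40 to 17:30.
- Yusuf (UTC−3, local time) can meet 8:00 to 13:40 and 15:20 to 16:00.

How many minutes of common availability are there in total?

Chen → UTC: 04:50–05:00, 06:40–10:40, 11:40–12:30.
Yusuf → UTC: 11:00–16:40, 18:20–19:00.
Chen ∩ Yusuf: 11:40–12:30.
Total common minutes: 50.

50 minutes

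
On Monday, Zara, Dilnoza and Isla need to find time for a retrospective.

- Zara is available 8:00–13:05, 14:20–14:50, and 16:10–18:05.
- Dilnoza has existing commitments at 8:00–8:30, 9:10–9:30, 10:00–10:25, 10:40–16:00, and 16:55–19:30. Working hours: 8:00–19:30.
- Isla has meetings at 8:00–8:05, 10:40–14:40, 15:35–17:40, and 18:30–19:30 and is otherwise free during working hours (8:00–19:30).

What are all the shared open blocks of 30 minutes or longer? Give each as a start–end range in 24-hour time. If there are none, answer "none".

Dilnoza free within 08:00–19:30: 08:30–09:10, 09:30–10:00, 10:25–10:40, 16:00–16:55.
Isla free within 08:00–19:30: 08:05–10:40, 14:40–15:35, 17:40–18:30.
Zara ∩ Dilnoza: 08:30–09:10, 09:30–10:00, 10:25–10:40, 16:10–16:55.
Zara ∩ Dilnoza ∩ Isla: 08:30–09:10, 09:30–10:00, 10:25–10:40.
Windows ≥ 30 min: 08:30–09:10, 09:30–10:00.

08:30–09:10, 09:30–10:00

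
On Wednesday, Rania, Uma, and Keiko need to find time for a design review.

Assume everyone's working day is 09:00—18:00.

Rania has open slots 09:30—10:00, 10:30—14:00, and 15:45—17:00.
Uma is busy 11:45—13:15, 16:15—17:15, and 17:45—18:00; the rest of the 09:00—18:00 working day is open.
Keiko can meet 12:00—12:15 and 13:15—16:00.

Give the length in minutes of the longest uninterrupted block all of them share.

45 minutes

Uma free within 09:00–18:00: 09:00–11:45, 13:15–16:15, 17:15–17:45.
Rania ∩ Uma: 09:30–10:00, 10:30–11:45, 13:15–14:00, 15:45–16:15.
Rania ∩ Uma ∩ Keiko: 13:15–14:00, 15:45–16:00.
Common window lengths: 45, 15 min; longest is 45.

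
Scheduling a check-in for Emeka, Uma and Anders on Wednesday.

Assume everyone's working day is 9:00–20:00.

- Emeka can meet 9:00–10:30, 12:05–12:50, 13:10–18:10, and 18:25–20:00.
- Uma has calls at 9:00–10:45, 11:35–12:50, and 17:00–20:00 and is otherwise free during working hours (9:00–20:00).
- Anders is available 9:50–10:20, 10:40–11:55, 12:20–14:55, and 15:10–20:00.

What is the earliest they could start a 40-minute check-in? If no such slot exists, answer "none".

Uma free within 09:00–20:00: 10:45–11:35, 12:50–17:00.
Emeka ∩ Uma: 13:10–17:00.
Emeka ∩ Uma ∩ Anders: 13:10–14:55, 15:10–17:00.
Windows ≥ 40 min: 13:10–14:55, 15:10–17:00.
Earliest such window starts at 13:10.

13:10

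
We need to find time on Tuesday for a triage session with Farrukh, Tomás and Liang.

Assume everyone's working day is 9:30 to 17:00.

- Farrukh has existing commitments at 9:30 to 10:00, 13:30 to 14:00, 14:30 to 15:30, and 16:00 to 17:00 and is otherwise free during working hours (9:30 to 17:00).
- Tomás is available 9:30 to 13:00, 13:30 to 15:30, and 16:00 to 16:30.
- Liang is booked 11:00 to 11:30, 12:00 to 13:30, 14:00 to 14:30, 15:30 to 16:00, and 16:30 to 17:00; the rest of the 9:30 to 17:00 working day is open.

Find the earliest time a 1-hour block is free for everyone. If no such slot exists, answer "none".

Farrukh free within 09:30–17:00: 10:00–13:30, 14:00–14:30, 15:30–16:00.
Liang free within 09:30–17:00: 09:30–11:00, 11:30–12:00, 13:30–14:00, 14:30–15:30, 16:00–16:30.
Farrukh ∩ Tomás: 10:00–13:00, 14:00–14:30.
Farrukh ∩ Tomás ∩ Liang: 10:00–11:00, 11:30–12:00.
Windows ≥ 60 min: 10:00–11:00.
Earliest such window starts at 10:00.

10:00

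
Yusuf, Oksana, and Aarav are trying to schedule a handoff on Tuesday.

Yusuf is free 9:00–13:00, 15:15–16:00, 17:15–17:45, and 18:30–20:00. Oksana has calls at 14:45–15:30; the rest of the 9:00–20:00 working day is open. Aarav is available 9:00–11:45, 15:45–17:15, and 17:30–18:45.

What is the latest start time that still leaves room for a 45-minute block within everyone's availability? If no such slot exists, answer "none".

11:00

Oksana free within 09:00–20:00: 09:00–14:45, 15:30–20:00.
Yusuf ∩ Oksana: 09:00–13:00, 15:30–16:00, 17:15–17:45, 18:30–20:00.
Yusuf ∩ Oksana ∩ Aarav: 09:00–11:45, 15:45–16:00, 17:30–17:45, 18:30–18:45.
Windows ≥ 45 min: 09:00–11:45.
Latest start in the last window 09:00–11:45 is 11:45 − 45 min = 11:00.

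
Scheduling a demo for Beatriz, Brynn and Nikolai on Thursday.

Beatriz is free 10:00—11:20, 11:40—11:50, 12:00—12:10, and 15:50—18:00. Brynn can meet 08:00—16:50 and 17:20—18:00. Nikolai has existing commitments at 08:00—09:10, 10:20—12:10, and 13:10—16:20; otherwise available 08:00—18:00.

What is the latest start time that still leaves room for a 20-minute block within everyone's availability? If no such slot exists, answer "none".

Nikolai free within 08:00–18:00: 09:10–10:20, 12:10–13:10, 16:20–18:00.
Beatriz ∩ Brynn: 10:00–11:20, 11:40–11:50, 12:00–12:10, 15:50–16:50, 17:20–18:00.
Beatriz ∩ Brynn ∩ Nikolai: 10:00–10:20, 16:20–16:50, 17:20–18:00.
Windows ≥ 20 min: 10:00–10:20, 16:20–16:50, 17:20–18:00.
Latest start in the last window 17:20–18:00 is 18:00 − 20 min = 17:40.

17:40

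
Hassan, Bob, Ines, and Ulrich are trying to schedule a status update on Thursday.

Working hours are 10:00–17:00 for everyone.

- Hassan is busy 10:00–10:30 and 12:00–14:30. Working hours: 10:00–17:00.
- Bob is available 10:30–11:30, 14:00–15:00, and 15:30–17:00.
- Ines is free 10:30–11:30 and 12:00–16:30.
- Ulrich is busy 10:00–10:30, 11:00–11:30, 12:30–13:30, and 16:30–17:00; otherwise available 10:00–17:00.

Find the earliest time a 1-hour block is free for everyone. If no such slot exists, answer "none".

Hassan free within 10:00–17:00: 10:30–12:00, 14:30–17:00.
Ulrich free within 10:00–17:00: 10:30–11:00, 11:30–12:30, 13:30–16:30.
Hassan ∩ Bob: 10:30–11:30, 14:30–15:00, 15:30–17:00.
Hassan ∩ Bob ∩ Ines: 10:30–11:30, 14:30–15:00, 15:30–16:30.
Hassan ∩ Bob ∩ Ines ∩ Ulrich: 10:30–11:00, 14:30–15:00, 15:30–16:30.
Windows ≥ 60 min: 15:30–16:30.
Earliest such window starts at 15:30.

15:30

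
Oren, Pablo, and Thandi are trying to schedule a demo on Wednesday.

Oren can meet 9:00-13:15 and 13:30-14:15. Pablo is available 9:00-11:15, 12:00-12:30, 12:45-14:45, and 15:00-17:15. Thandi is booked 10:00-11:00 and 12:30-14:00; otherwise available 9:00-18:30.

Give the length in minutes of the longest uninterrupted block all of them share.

60 minutes

Thandi free within 09:00–18:30: 09:00–10:00, 11:00–12:30, 14:00–18:30.
Oren ∩ Pablo: 09:00–11:15, 12:00–12:30, 12:45–13:15, 13:30–14:15.
Oren ∩ Pablo ∩ Thandi: 09:00–10:00, 11:00–11:15, 12:00–12:30, 14:00–14:15.
Common window lengths: 60, 15, 30, 15 min; longest is 60.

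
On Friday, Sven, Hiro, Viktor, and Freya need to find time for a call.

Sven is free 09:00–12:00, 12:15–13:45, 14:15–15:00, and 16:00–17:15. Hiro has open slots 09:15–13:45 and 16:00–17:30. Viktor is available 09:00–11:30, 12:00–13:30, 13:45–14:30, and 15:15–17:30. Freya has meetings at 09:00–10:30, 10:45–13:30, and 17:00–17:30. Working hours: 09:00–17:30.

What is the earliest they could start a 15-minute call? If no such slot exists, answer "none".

Freya free within 09:00–17:30: 10:30–10:45, 13:30–17:00.
Sven ∩ Hiro: 09:15–12:00, 12:15–13:45, 16:00–17:15.
Sven ∩ Hiro ∩ Viktor: 09:15–11:30, 12:15–13:30, 16:00–17:15.
Sven ∩ Hiro ∩ Viktor ∩ Freya: 10:30–10:45, 16:00–17:00.
Windows ≥ 15 min: 10:30–10:45, 16:00–17:00.
Earliest such window starts at 10:30.

10:30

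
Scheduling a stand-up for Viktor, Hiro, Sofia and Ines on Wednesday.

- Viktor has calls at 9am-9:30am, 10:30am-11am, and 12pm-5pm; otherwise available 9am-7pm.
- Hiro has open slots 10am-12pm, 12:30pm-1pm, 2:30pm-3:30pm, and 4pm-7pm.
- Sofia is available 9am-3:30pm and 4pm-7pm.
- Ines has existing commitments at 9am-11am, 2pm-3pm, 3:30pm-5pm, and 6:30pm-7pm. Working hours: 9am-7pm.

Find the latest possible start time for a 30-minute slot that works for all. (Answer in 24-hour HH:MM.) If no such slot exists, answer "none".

18:00

Viktor free within 09:00–19:00: 09:30–10:30, 11:00–12:00, 17:00–19:00.
Ines free within 09:00–19:00: 11:00–14:00, 15:00–15:30, 17:00–18:30.
Viktor ∩ Hiro: 10:00–10:30, 11:00–12:00, 17:00–19:00.
Viktor ∩ Hiro ∩ Sofia: 10:00–10:30, 11:00–12:00, 17:00–19:00.
Viktor ∩ Hiro ∩ Sofia ∩ Ines: 11:00–12:00, 17:00–18:30.
Windows ≥ 30 min: 11:00–12:00, 17:00–18:30.
Latest start in the last window 17:00–18:30 is 18:30 − 30 min = 18:00.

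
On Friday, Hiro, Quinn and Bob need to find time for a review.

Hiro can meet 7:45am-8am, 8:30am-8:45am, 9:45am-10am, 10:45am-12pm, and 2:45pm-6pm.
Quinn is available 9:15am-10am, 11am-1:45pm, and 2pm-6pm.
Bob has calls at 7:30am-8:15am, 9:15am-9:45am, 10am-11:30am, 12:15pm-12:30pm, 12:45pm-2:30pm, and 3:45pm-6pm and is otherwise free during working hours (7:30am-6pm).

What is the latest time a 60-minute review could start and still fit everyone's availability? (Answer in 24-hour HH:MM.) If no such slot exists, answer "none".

Bob free within 07:30–18:00: 08:15–09:15, 09:45–10:00, 11:30–12:15, 12:30–12:45, 14:30–15:45.
Hiro ∩ Quinn: 09:45–10:00, 11:00–12:00, 14:45–18:00.
Hiro ∩ Quinn ∩ Bob: 09:45–10:00, 11:30–12:00, 14:45–15:45.
Windows ≥ 60 min: 14:45–15:45.
Latest start in the last window 14:45–15:45 is 15:45 − 60 min = 14:45.

14:45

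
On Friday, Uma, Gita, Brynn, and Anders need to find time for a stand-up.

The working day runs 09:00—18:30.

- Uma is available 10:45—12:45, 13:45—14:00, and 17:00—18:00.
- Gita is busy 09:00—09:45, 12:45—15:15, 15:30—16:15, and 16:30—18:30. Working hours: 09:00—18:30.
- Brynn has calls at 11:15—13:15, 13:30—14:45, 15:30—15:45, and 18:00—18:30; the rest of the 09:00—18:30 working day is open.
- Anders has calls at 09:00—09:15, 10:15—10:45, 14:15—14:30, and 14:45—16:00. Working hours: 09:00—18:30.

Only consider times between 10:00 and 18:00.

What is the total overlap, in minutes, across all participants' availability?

30 minutes

Gita free within 09:00–18:30: 09:45–12:45, 15:15–15:30, 16:15–16:30.
Brynn free within 09:00–18:30: 09:00–11:15, 13:15–13:30, 14:45–15:30, 15:45–18:00.
Anders free within 09:00–18:30: 09:15–10:15, 10:45–14:15, 14:30–14:45, 16:00–18:30.
Uma ∩ Gita: 10:45–12:45.
Uma ∩ Gita ∩ Brynn: 10:45–11:15.
Uma ∩ Gita ∩ Brynn ∩ Anders: 10:45–11:15.
Restricted to 10:00–18:00: 10:45–11:15.
Total common minutes: 30.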